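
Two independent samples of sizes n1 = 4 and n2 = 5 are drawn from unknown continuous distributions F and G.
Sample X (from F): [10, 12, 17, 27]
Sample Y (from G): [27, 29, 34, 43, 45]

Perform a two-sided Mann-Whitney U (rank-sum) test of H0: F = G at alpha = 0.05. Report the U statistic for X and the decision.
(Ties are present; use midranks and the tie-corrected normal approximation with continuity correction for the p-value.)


Step 1: Combine and sort all 9 observations; assign midranks.
sorted (value, group): (10,X), (12,X), (17,X), (27,X), (27,Y), (29,Y), (34,Y), (43,Y), (45,Y)
ranks: 10->1, 12->2, 17->3, 27->4.5, 27->4.5, 29->6, 34->7, 43->8, 45->9
Step 2: Rank sum for X: R1 = 1 + 2 + 3 + 4.5 = 10.5.
Step 3: U_X = R1 - n1(n1+1)/2 = 10.5 - 4*5/2 = 10.5 - 10 = 0.5.
       U_Y = n1*n2 - U_X = 20 - 0.5 = 19.5.
Step 4: Ties are present, so use the tie-corrected normal approximation (with continuity correction) for the p-value.
Step 5: p-value = 0.026844; compare to alpha = 0.05. reject H0.

U_X = 0.5, p = 0.026844, reject H0 at alpha = 0.05.


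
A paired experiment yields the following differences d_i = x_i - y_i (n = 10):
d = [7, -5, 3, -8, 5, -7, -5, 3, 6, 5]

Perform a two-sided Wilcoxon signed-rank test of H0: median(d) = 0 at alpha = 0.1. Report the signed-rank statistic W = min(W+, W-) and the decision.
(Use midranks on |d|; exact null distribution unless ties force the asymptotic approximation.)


Step 1: Drop any zero differences (none here) and take |d_i|.
|d| = [7, 5, 3, 8, 5, 7, 5, 3, 6, 5]
Step 2: Midrank |d_i| (ties get averaged ranks).
ranks: |7|->8.5, |5|->4.5, |3|->1.5, |8|->10, |5|->4.5, |7|->8.5, |5|->4.5, |3|->1.5, |6|->7, |5|->4.5
Step 3: Attach original signs; sum ranks with positive sign and with negative sign.
W+ = 8.5 + 1.5 + 4.5 + 1.5 + 7 + 4.5 = 27.5
W- = 4.5 + 10 + 8.5 + 4.5 = 27.5
(Check: W+ + W- = 55 should equal n(n+1)/2 = 55.)
Step 4: Test statistic W = min(W+, W-) = 27.5.
Step 5: Ties in |d|, so use the tie-corrected normal approximation.
        E[W] = n(n+1)/4 = 10*11/4 = 27.5.
        Tie groups: |d|=3 (t=2), |d|=5 (t=4), |d|=7 (t=2); sum(t^3 - t) = 72.
        Var[W] = n(n+1)(2n+1)/24 - sum(t^3-t)/48 = 2310/24 - 72/48 = 94.75.
        z = (W - E[W]) / sqrt(Var[W]) = (27.5 - 27.5) / 9.7340 = 0.0000.
        Two-sided p = 2*Phi(z) = 1.000000.
Step 6: alpha = 0.1. fail to reject H0.

W+ = 27.5, W- = 27.5, W = min = 27.5, p = 1.000000, fail to reject H0.


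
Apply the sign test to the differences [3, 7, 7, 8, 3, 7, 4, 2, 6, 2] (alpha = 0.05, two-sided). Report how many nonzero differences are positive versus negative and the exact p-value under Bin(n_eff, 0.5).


Step 1: Discard zero differences. Original n = 10; n_eff = number of nonzero differences = 10.
Nonzero differences (with sign): +3, +7, +7, +8, +3, +7, +4, +2, +6, +2
Step 2: Count signs: positive = 10, negative = 0.
Step 3: Under H0: P(positive) = 0.5, so the number of positives S ~ Bin(10, 0.5).
Step 4: Two-sided exact p-value = sum of Bin(10,0.5) probabilities at or below the observed probability = 0.001953.
Step 5: alpha = 0.05. reject H0.

n_eff = 10, pos = 10, neg = 0, p = 0.001953, reject H0.


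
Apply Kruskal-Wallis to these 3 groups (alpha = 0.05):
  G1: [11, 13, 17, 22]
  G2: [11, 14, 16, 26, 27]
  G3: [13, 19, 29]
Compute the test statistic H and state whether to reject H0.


Step 1: Combine all N = 12 observations and assign midranks.
sorted (value, group, rank): (11,G1,1.5), (11,G2,1.5), (13,G1,3.5), (13,G3,3.5), (14,G2,5), (16,G2,6), (17,G1,7), (19,G3,8), (22,G1,9), (26,G2,10), (27,G2,11), (29,G3,12)
Step 2: Sum ranks within each group.
R_1 = 21 (n_1 = 4)
R_2 = 33.5 (n_2 = 5)
R_3 = 23.5 (n_3 = 3)
Step 3: H = 12/(N(N+1)) * sum(R_i^2/n_i) - 3(N+1)
     = 12/(12*13) * (21^2/4 + 33.5^2/5 + 23.5^2/3) - 3*13
     = 0.076923 * 518.783 - 39
     = 0.906410.
Step 4: Ties present; correction factor C = 1 - 12/(12^3 - 12) = 0.993007. Corrected H = 0.906410 / 0.993007 = 0.912793.
Step 5: Under H0, H ~ chi^2(2); p-value = 0.633562.
Step 6: alpha = 0.05. fail to reject H0.

H = 0.9128, df = 2, p = 0.633562, fail to reject H0.


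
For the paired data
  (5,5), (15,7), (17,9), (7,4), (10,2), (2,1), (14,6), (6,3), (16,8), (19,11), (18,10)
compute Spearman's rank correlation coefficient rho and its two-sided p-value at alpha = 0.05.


Step 1: Rank x and y separately (midranks; no ties here).
rank(x): 5->2, 15->7, 17->9, 7->4, 10->5, 2->1, 14->6, 6->3, 16->8, 19->11, 18->10
rank(y): 5->5, 7->7, 9->9, 4->4, 2->2, 1->1, 6->6, 3->3, 8->8, 11->11, 10->10
Step 2: d_i = R_x(i) - R_y(i); compute d_i^2.
  (2-5)^2=9, (7-7)^2=0, (9-9)^2=0, (4-4)^2=0, (5-2)^2=9, (1-1)^2=0, (6-6)^2=0, (3-3)^2=0, (8-8)^2=0, (11-11)^2=0, (10-10)^2=0
sum(d^2) = 18.
Step 3: rho = 1 - 6*18 / (11*(11^2 - 1)) = 1 - 108/1320 = 0.918182.
Step 4: Under H0, t = rho * sqrt((n-2)/(1-rho^2)) = 6.9531 ~ t(9).
Step 5: Two-sided p-value from the t-distribution with 9 df = 0.000067.
Step 6: alpha = 0.05. reject H0.

rho = 0.9182, p = 0.000067, reject H0 at alpha = 0.05.


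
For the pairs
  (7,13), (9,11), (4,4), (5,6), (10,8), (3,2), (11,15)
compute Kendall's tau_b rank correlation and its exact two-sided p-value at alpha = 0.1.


Step 1: Enumerate the 21 unordered pairs (i,j) with i<j and classify each by sign(x_j-x_i) * sign(y_j-y_i).
  (1,2):dx=+2,dy=-2->D; (1,3):dx=-3,dy=-9->C; (1,4):dx=-2,dy=-7->C; (1,5):dx=+3,dy=-5->D
  (1,6):dx=-4,dy=-11->C; (1,7):dx=+4,dy=+2->C; (2,3):dx=-5,dy=-7->C; (2,4):dx=-4,dy=-5->C
  (2,5):dx=+1,dy=-3->D; (2,6):dx=-6,dy=-9->C; (2,7):dx=+2,dy=+4->C; (3,4):dx=+1,dy=+2->C
  (3,5):dx=+6,dy=+4->C; (3,6):dx=-1,dy=-2->C; (3,7):dx=+7,dy=+11->C; (4,5):dx=+5,dy=+2->C
  (4,6):dx=-2,dy=-4->C; (4,7):dx=+6,dy=+9->C; (5,6):dx=-7,dy=-6->C; (5,7):dx=+1,dy=+7->C
  (6,7):dx=+8,dy=+13->C
Step 2: C = 18, D = 3, total pairs = 21.
Step 3: tau = (C - D)/(n(n-1)/2) = (18 - 3)/21 = 0.714286.
Step 4: Exact two-sided p-value (enumerate n! = 5040 permutations of y under H0): p = 0.030159.
Step 5: alpha = 0.1. reject H0.

tau_b = 0.7143 (C=18, D=3), p = 0.030159, reject H0.


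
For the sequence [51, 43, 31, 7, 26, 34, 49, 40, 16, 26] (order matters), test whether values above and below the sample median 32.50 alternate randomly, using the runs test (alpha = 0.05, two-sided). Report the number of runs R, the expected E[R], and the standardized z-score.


Step 1: Compute median = 32.50; label A = above, B = below.
Labels in order: AABBBAAABB  (n_A = 5, n_B = 5)
Step 2: Count runs R = 4.
Step 3: Under H0 (random ordering), E[R] = 2*n_A*n_B/(n_A+n_B) + 1 = 2*5*5/10 + 1 = 6.0000.
        Var[R] = 2*n_A*n_B*(2*n_A*n_B - n_A - n_B) / ((n_A+n_B)^2 * (n_A+n_B-1)) = 2000/900 = 2.2222.
        SD[R] = 1.4907.
Step 4: Continuity-corrected z = (R + 0.5 - E[R]) / SD[R] = (4 + 0.5 - 6.0000) / 1.4907 = -1.0062.
Step 5: Two-sided p-value via normal approximation = 2*(1 - Phi(|z|)) = 0.314305.
Step 6: alpha = 0.05. fail to reject H0.

R = 4, z = -1.0062, p = 0.314305, fail to reject H0.


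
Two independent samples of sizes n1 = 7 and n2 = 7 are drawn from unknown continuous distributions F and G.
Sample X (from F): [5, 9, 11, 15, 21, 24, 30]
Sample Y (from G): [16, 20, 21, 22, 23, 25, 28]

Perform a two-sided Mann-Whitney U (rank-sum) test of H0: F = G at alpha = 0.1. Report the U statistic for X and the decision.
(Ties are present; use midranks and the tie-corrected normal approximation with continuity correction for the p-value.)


Step 1: Combine and sort all 14 observations; assign midranks.
sorted (value, group): (5,X), (9,X), (11,X), (15,X), (16,Y), (20,Y), (21,X), (21,Y), (22,Y), (23,Y), (24,X), (25,Y), (28,Y), (30,X)
ranks: 5->1, 9->2, 11->3, 15->4, 16->5, 20->6, 21->7.5, 21->7.5, 22->9, 23->10, 24->11, 25->12, 28->13, 30->14
Step 2: Rank sum for X: R1 = 1 + 2 + 3 + 4 + 7.5 + 11 + 14 = 42.5.
Step 3: U_X = R1 - n1(n1+1)/2 = 42.5 - 7*8/2 = 42.5 - 28 = 14.5.
       U_Y = n1*n2 - U_X = 49 - 14.5 = 34.5.
Step 4: Ties are present, so use the tie-corrected normal approximation (with continuity correction) for the p-value.
Step 5: p-value = 0.224289; compare to alpha = 0.1. fail to reject H0.

U_X = 14.5, p = 0.224289, fail to reject H0 at alpha = 0.1.


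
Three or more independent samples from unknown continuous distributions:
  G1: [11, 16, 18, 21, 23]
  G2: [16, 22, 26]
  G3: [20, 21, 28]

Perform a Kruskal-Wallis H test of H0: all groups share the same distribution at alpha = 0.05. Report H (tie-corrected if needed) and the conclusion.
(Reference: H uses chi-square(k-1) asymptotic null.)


Step 1: Combine all N = 11 observations and assign midranks.
sorted (value, group, rank): (11,G1,1), (16,G1,2.5), (16,G2,2.5), (18,G1,4), (20,G3,5), (21,G1,6.5), (21,G3,6.5), (22,G2,8), (23,G1,9), (26,G2,10), (28,G3,11)
Step 2: Sum ranks within each group.
R_1 = 23 (n_1 = 5)
R_2 = 20.5 (n_2 = 3)
R_3 = 22.5 (n_3 = 3)
Step 3: H = 12/(N(N+1)) * sum(R_i^2/n_i) - 3(N+1)
     = 12/(11*12) * (23^2/5 + 20.5^2/3 + 22.5^2/3) - 3*12
     = 0.090909 * 414.633 - 36
     = 1.693939.
Step 4: Ties present; correction factor C = 1 - 12/(11^3 - 11) = 0.990909. Corrected H = 1.693939 / 0.990909 = 1.709480.
Step 5: Under H0, H ~ chi^2(2); p-value = 0.425394.
Step 6: alpha = 0.05. fail to reject H0.

H = 1.7095, df = 2, p = 0.425394, fail to reject H0.


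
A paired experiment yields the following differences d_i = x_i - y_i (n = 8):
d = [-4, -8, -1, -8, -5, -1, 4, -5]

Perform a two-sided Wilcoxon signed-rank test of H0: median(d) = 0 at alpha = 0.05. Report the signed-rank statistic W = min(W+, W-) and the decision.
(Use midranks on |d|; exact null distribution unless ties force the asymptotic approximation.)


Step 1: Drop any zero differences (none here) and take |d_i|.
|d| = [4, 8, 1, 8, 5, 1, 4, 5]
Step 2: Midrank |d_i| (ties get averaged ranks).
ranks: |4|->3.5, |8|->7.5, |1|->1.5, |8|->7.5, |5|->5.5, |1|->1.5, |4|->3.5, |5|->5.5
Step 3: Attach original signs; sum ranks with positive sign and with negative sign.
W+ = 3.5 = 3.5
W- = 3.5 + 7.5 + 1.5 + 7.5 + 5.5 + 1.5 + 5.5 = 32.5
(Check: W+ + W- = 36 should equal n(n+1)/2 = 36.)
Step 4: Test statistic W = min(W+, W-) = 3.5.
Step 5: Ties in |d|, so use the tie-corrected normal approximation.
        E[W] = n(n+1)/4 = 8*9/4 = 18.
        Tie groups: |d|=1 (t=2), |d|=4 (t=2), |d|=5 (t=2), |d|=8 (t=2); sum(t^3 - t) = 24.
        Var[W] = n(n+1)(2n+1)/24 - sum(t^3-t)/48 = 1224/24 - 24/48 = 50.5.
        z = (W - E[W]) / sqrt(Var[W]) = (3.5 - 18) / 7.1063 = -2.0404.
        Two-sided p = 2*Phi(z) = 0.041307.
Step 6: alpha = 0.05. reject H0.

W+ = 3.5, W- = 32.5, W = min = 3.5, p = 0.041307, reject H0.


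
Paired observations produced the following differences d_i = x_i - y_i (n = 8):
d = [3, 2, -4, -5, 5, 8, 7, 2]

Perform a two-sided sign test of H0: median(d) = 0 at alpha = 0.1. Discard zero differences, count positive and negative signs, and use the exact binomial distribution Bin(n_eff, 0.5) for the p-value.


Step 1: Discard zero differences. Original n = 8; n_eff = number of nonzero differences = 8.
Nonzero differences (with sign): +3, +2, -4, -5, +5, +8, +7, +2
Step 2: Count signs: positive = 6, negative = 2.
Step 3: Under H0: P(positive) = 0.5, so the number of positives S ~ Bin(8, 0.5).
Step 4: Two-sided exact p-value = sum of Bin(8,0.5) probabilities at or below the observed probability = 0.289062.
Step 5: alpha = 0.1. fail to reject H0.

n_eff = 8, pos = 6, neg = 2, p = 0.289062, fail to reject H0.


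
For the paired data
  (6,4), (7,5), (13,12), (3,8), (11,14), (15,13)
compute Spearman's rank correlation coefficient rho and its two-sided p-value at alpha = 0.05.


Step 1: Rank x and y separately (midranks; no ties here).
rank(x): 6->2, 7->3, 13->5, 3->1, 11->4, 15->6
rank(y): 4->1, 5->2, 12->4, 8->3, 14->6, 13->5
Step 2: d_i = R_x(i) - R_y(i); compute d_i^2.
  (2-1)^2=1, (3-2)^2=1, (5-4)^2=1, (1-3)^2=4, (4-6)^2=4, (6-5)^2=1
sum(d^2) = 12.
Step 3: rho = 1 - 6*12 / (6*(6^2 - 1)) = 1 - 72/210 = 0.657143.
Step 4: Under H0, t = rho * sqrt((n-2)/(1-rho^2)) = 1.7436 ~ t(4).
Step 5: Two-sided p-value from the t-distribution with 4 df = 0.156175.
Step 6: alpha = 0.05. fail to reject H0.

rho = 0.6571, p = 0.156175, fail to reject H0 at alpha = 0.05.


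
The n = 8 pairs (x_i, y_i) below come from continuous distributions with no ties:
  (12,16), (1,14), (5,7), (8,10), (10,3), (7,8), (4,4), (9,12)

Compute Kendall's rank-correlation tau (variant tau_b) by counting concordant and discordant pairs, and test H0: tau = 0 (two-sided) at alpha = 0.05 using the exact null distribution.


Step 1: Enumerate the 28 unordered pairs (i,j) with i<j and classify each by sign(x_j-x_i) * sign(y_j-y_i).
  (1,2):dx=-11,dy=-2->C; (1,3):dx=-7,dy=-9->C; (1,4):dx=-4,dy=-6->C; (1,5):dx=-2,dy=-13->C
  (1,6):dx=-5,dy=-8->C; (1,7):dx=-8,dy=-12->C; (1,8):dx=-3,dy=-4->C; (2,3):dx=+4,dy=-7->D
  (2,4):dx=+7,dy=-4->D; (2,5):dx=+9,dy=-11->D; (2,6):dx=+6,dy=-6->D; (2,7):dx=+3,dy=-10->D
  (2,8):dx=+8,dy=-2->D; (3,4):dx=+3,dy=+3->C; (3,5):dx=+5,dy=-4->D; (3,6):dx=+2,dy=+1->C
  (3,7):dx=-1,dy=-3->C; (3,8):dx=+4,dy=+5->C; (4,5):dx=+2,dy=-7->D; (4,6):dx=-1,dy=-2->C
  (4,7):dx=-4,dy=-6->C; (4,8):dx=+1,dy=+2->C; (5,6):dx=-3,dy=+5->D; (5,7):dx=-6,dy=+1->D
  (5,8):dx=-1,dy=+9->D; (6,7):dx=-3,dy=-4->C; (6,8):dx=+2,dy=+4->C; (7,8):dx=+5,dy=+8->C
Step 2: C = 17, D = 11, total pairs = 28.
Step 3: tau = (C - D)/(n(n-1)/2) = (17 - 11)/28 = 0.214286.
Step 4: Exact two-sided p-value (enumerate n! = 40320 permutations of y under H0): p = 0.548413.
Step 5: alpha = 0.05. fail to reject H0.

tau_b = 0.2143 (C=17, D=11), p = 0.548413, fail to reject H0.


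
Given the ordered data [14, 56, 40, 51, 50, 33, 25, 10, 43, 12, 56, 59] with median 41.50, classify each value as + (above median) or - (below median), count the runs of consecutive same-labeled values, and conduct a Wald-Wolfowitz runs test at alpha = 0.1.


Step 1: Compute median = 41.50; label A = above, B = below.
Labels in order: BABAABBBABAA  (n_A = 6, n_B = 6)
Step 2: Count runs R = 8.
Step 3: Under H0 (random ordering), E[R] = 2*n_A*n_B/(n_A+n_B) + 1 = 2*6*6/12 + 1 = 7.0000.
        Var[R] = 2*n_A*n_B*(2*n_A*n_B - n_A - n_B) / ((n_A+n_B)^2 * (n_A+n_B-1)) = 4320/1584 = 2.7273.
        SD[R] = 1.6514.
Step 4: Continuity-corrected z = (R - 0.5 - E[R]) / SD[R] = (8 - 0.5 - 7.0000) / 1.6514 = 0.3028.
Step 5: Two-sided p-value via normal approximation = 2*(1 - Phi(|z|)) = 0.762069.
Step 6: alpha = 0.1. fail to reject H0.

R = 8, z = 0.3028, p = 0.762069, fail to reject H0.


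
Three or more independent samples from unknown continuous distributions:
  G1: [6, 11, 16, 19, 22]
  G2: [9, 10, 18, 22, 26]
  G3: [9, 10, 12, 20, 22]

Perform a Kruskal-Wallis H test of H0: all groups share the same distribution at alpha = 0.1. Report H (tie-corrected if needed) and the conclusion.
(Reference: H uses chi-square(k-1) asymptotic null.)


Step 1: Combine all N = 15 observations and assign midranks.
sorted (value, group, rank): (6,G1,1), (9,G2,2.5), (9,G3,2.5), (10,G2,4.5), (10,G3,4.5), (11,G1,6), (12,G3,7), (16,G1,8), (18,G2,9), (19,G1,10), (20,G3,11), (22,G1,13), (22,G2,13), (22,G3,13), (26,G2,15)
Step 2: Sum ranks within each group.
R_1 = 38 (n_1 = 5)
R_2 = 44 (n_2 = 5)
R_3 = 38 (n_3 = 5)
Step 3: H = 12/(N(N+1)) * sum(R_i^2/n_i) - 3(N+1)
     = 12/(15*16) * (38^2/5 + 44^2/5 + 38^2/5) - 3*16
     = 0.050000 * 964.8 - 48
     = 0.240000.
Step 4: Ties present; correction factor C = 1 - 36/(15^3 - 15) = 0.989286. Corrected H = 0.240000 / 0.989286 = 0.242599.
Step 5: Under H0, H ~ chi^2(2); p-value = 0.885769.
Step 6: alpha = 0.1. fail to reject H0.

H = 0.2426, df = 2, p = 0.885769, fail to reject H0.


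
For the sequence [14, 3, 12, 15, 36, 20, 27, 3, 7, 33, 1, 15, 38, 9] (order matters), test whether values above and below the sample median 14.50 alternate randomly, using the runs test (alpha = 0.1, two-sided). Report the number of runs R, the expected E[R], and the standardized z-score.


Step 1: Compute median = 14.50; label A = above, B = below.
Labels in order: BBBAAAABBABAAB  (n_A = 7, n_B = 7)
Step 2: Count runs R = 7.
Step 3: Under H0 (random ordering), E[R] = 2*n_A*n_B/(n_A+n_B) + 1 = 2*7*7/14 + 1 = 8.0000.
        Var[R] = 2*n_A*n_B*(2*n_A*n_B - n_A - n_B) / ((n_A+n_B)^2 * (n_A+n_B-1)) = 8232/2548 = 3.2308.
        SD[R] = 1.7974.
Step 4: Continuity-corrected z = (R + 0.5 - E[R]) / SD[R] = (7 + 0.5 - 8.0000) / 1.7974 = -0.2782.
Step 5: Two-sided p-value via normal approximation = 2*(1 - Phi(|z|)) = 0.780879.
Step 6: alpha = 0.1. fail to reject H0.

R = 7, z = -0.2782, p = 0.780879, fail to reject H0.


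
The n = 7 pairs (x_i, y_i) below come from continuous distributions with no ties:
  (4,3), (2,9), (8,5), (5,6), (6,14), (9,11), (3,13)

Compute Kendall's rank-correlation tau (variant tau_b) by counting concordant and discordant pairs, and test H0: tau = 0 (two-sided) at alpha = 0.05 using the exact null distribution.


Step 1: Enumerate the 21 unordered pairs (i,j) with i<j and classify each by sign(x_j-x_i) * sign(y_j-y_i).
  (1,2):dx=-2,dy=+6->D; (1,3):dx=+4,dy=+2->C; (1,4):dx=+1,dy=+3->C; (1,5):dx=+2,dy=+11->C
  (1,6):dx=+5,dy=+8->C; (1,7):dx=-1,dy=+10->D; (2,3):dx=+6,dy=-4->D; (2,4):dx=+3,dy=-3->D
  (2,5):dx=+4,dy=+5->C; (2,6):dx=+7,dy=+2->C; (2,7):dx=+1,dy=+4->C; (3,4):dx=-3,dy=+1->D
  (3,5):dx=-2,dy=+9->D; (3,6):dx=+1,dy=+6->C; (3,7):dx=-5,dy=+8->D; (4,5):dx=+1,dy=+8->C
  (4,6):dx=+4,dy=+5->C; (4,7):dx=-2,dy=+7->D; (5,6):dx=+3,dy=-3->D; (5,7):dx=-3,dy=-1->C
  (6,7):dx=-6,dy=+2->D
Step 2: C = 11, D = 10, total pairs = 21.
Step 3: tau = (C - D)/(n(n-1)/2) = (11 - 10)/21 = 0.047619.
Step 4: Exact two-sided p-value (enumerate n! = 5040 permutations of y under H0): p = 1.000000.
Step 5: alpha = 0.05. fail to reject H0.

tau_b = 0.0476 (C=11, D=10), p = 1.000000, fail to reject H0.


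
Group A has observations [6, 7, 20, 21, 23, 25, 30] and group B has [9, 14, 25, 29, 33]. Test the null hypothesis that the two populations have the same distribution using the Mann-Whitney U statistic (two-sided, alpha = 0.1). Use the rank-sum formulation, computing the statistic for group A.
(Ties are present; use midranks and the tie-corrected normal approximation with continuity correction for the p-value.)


Step 1: Combine and sort all 12 observations; assign midranks.
sorted (value, group): (6,X), (7,X), (9,Y), (14,Y), (20,X), (21,X), (23,X), (25,X), (25,Y), (29,Y), (30,X), (33,Y)
ranks: 6->1, 7->2, 9->3, 14->4, 20->5, 21->6, 23->7, 25->8.5, 25->8.5, 29->10, 30->11, 33->12
Step 2: Rank sum for X: R1 = 1 + 2 + 5 + 6 + 7 + 8.5 + 11 = 40.5.
Step 3: U_X = R1 - n1(n1+1)/2 = 40.5 - 7*8/2 = 40.5 - 28 = 12.5.
       U_Y = n1*n2 - U_X = 35 - 12.5 = 22.5.
Step 4: Ties are present, so use the tie-corrected normal approximation (with continuity correction) for the p-value.
Step 5: p-value = 0.464120; compare to alpha = 0.1. fail to reject H0.

U_X = 12.5, p = 0.464120, fail to reject H0 at alpha = 0.1.


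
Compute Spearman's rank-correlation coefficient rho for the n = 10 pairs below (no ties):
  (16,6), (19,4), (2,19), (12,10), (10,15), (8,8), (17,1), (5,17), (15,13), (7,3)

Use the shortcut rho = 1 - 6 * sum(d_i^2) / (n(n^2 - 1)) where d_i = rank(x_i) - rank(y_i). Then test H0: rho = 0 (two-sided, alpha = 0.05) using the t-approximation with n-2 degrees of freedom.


Step 1: Rank x and y separately (midranks; no ties here).
rank(x): 16->8, 19->10, 2->1, 12->6, 10->5, 8->4, 17->9, 5->2, 15->7, 7->3
rank(y): 6->4, 4->3, 19->10, 10->6, 15->8, 8->5, 1->1, 17->9, 13->7, 3->2
Step 2: d_i = R_x(i) - R_y(i); compute d_i^2.
  (8-4)^2=16, (10-3)^2=49, (1-10)^2=81, (6-6)^2=0, (5-8)^2=9, (4-5)^2=1, (9-1)^2=64, (2-9)^2=49, (7-7)^2=0, (3-2)^2=1
sum(d^2) = 270.
Step 3: rho = 1 - 6*270 / (10*(10^2 - 1)) = 1 - 1620/990 = -0.636364.
Step 4: Under H0, t = rho * sqrt((n-2)/(1-rho^2)) = -2.3333 ~ t(8).
Step 5: Two-sided p-value from the t-distribution with 8 df = 0.047912.
Step 6: alpha = 0.05. reject H0.

rho = -0.6364, p = 0.047912, reject H0 at alpha = 0.05.


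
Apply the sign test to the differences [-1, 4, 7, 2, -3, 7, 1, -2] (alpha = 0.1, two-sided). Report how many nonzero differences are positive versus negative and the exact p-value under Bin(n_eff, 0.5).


Step 1: Discard zero differences. Original n = 8; n_eff = number of nonzero differences = 8.
Nonzero differences (with sign): -1, +4, +7, +2, -3, +7, +1, -2
Step 2: Count signs: positive = 5, negative = 3.
Step 3: Under H0: P(positive) = 0.5, so the number of positives S ~ Bin(8, 0.5).
Step 4: Two-sided exact p-value = sum of Bin(8,0.5) probabilities at or below the observed probability = 0.726562.
Step 5: alpha = 0.1. fail to reject H0.

n_eff = 8, pos = 5, neg = 3, p = 0.726562, fail to reject H0.


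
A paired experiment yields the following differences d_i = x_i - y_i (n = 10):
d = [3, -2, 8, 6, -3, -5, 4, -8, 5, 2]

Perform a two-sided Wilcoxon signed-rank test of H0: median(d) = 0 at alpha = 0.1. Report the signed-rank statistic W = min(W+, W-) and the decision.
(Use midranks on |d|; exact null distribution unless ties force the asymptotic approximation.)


Step 1: Drop any zero differences (none here) and take |d_i|.
|d| = [3, 2, 8, 6, 3, 5, 4, 8, 5, 2]
Step 2: Midrank |d_i| (ties get averaged ranks).
ranks: |3|->3.5, |2|->1.5, |8|->9.5, |6|->8, |3|->3.5, |5|->6.5, |4|->5, |8|->9.5, |5|->6.5, |2|->1.5
Step 3: Attach original signs; sum ranks with positive sign and with negative sign.
W+ = 3.5 + 9.5 + 8 + 5 + 6.5 + 1.5 = 34
W- = 1.5 + 3.5 + 6.5 + 9.5 = 21
(Check: W+ + W- = 55 should equal n(n+1)/2 = 55.)
Step 4: Test statistic W = min(W+, W-) = 21.
Step 5: Ties in |d|, so use the tie-corrected normal approximation.
        E[W] = n(n+1)/4 = 10*11/4 = 27.5.
        Tie groups: |d|=2 (t=2), |d|=3 (t=2), |d|=5 (t=2), |d|=8 (t=2); sum(t^3 - t) = 24.
        Var[W] = n(n+1)(2n+1)/24 - sum(t^3-t)/48 = 2310/24 - 24/48 = 95.75.
        z = (W - E[W]) / sqrt(Var[W]) = (21 - 27.5) / 9.7852 = -0.6643.
        Two-sided p = 2*Phi(z) = 0.506518.
Step 6: alpha = 0.1. fail to reject H0.

W+ = 34, W- = 21, W = min = 21, p = 0.506518, fail to reject H0.


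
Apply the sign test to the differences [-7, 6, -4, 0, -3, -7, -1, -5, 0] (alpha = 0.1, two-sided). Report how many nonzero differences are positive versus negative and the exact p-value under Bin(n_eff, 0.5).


Step 1: Discard zero differences. Original n = 9; n_eff = number of nonzero differences = 7.
Nonzero differences (with sign): -7, +6, -4, -3, -7, -1, -5
Step 2: Count signs: positive = 1, negative = 6.
Step 3: Under H0: P(positive) = 0.5, so the number of positives S ~ Bin(7, 0.5).
Step 4: Two-sided exact p-value = sum of Bin(7,0.5) probabilities at or below the observed probability = 0.125000.
Step 5: alpha = 0.1. fail to reject H0.

n_eff = 7, pos = 1, neg = 6, p = 0.125000, fail to reject H0.


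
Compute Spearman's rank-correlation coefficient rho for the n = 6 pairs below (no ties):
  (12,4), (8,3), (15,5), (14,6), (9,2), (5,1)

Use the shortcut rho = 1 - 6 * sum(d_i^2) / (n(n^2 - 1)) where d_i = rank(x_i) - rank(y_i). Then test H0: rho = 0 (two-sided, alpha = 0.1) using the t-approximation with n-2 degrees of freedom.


Step 1: Rank x and y separately (midranks; no ties here).
rank(x): 12->4, 8->2, 15->6, 14->5, 9->3, 5->1
rank(y): 4->4, 3->3, 5->5, 6->6, 2->2, 1->1
Step 2: d_i = R_x(i) - R_y(i); compute d_i^2.
  (4-4)^2=0, (2-3)^2=1, (6-5)^2=1, (5-6)^2=1, (3-2)^2=1, (1-1)^2=0
sum(d^2) = 4.
Step 3: rho = 1 - 6*4 / (6*(6^2 - 1)) = 1 - 24/210 = 0.885714.
Step 4: Under H0, t = rho * sqrt((n-2)/(1-rho^2)) = 3.8158 ~ t(4).
Step 5: Two-sided p-value from the t-distribution with 4 df = 0.018845.
Step 6: alpha = 0.1. reject H0.

rho = 0.8857, p = 0.018845, reject H0 at alpha = 0.1.


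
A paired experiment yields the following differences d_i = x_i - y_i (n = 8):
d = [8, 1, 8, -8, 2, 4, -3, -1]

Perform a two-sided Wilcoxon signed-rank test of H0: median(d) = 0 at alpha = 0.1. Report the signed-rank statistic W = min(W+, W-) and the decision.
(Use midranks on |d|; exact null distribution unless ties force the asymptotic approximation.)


Step 1: Drop any zero differences (none here) and take |d_i|.
|d| = [8, 1, 8, 8, 2, 4, 3, 1]
Step 2: Midrank |d_i| (ties get averaged ranks).
ranks: |8|->7, |1|->1.5, |8|->7, |8|->7, |2|->3, |4|->5, |3|->4, |1|->1.5
Step 3: Attach original signs; sum ranks with positive sign and with negative sign.
W+ = 7 + 1.5 + 7 + 3 + 5 = 23.5
W- = 7 + 4 + 1.5 = 12.5
(Check: W+ + W- = 36 should equal n(n+1)/2 = 36.)
Step 4: Test statistic W = min(W+, W-) = 12.5.
Step 5: Ties in |d|, so use the tie-corrected normal approximation.
        E[W] = n(n+1)/4 = 8*9/4 = 18.
        Tie groups: |d|=1 (t=2), |d|=8 (t=3); sum(t^3 - t) = 30.
        Var[W] = n(n+1)(2n+1)/24 - sum(t^3-t)/48 = 1224/24 - 30/48 = 50.375.
        z = (W - E[W]) / sqrt(Var[W]) = (12.5 - 18) / 7.0975 = -0.7749.
        Two-sided p = 2*Phi(z) = 0.438389.
Step 6: alpha = 0.1. fail to reject H0.

W+ = 23.5, W- = 12.5, W = min = 12.5, p = 0.438389, fail to reject H0.


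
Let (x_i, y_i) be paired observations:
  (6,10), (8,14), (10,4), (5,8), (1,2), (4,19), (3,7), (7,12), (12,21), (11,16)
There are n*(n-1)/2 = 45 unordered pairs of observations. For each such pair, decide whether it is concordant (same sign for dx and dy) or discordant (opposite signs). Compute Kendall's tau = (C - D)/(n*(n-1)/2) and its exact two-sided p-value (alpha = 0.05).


Step 1: Enumerate the 45 unordered pairs (i,j) with i<j and classify each by sign(x_j-x_i) * sign(y_j-y_i).
  (1,2):dx=+2,dy=+4->C; (1,3):dx=+4,dy=-6->D; (1,4):dx=-1,dy=-2->C; (1,5):dx=-5,dy=-8->C
  (1,6):dx=-2,dy=+9->D; (1,7):dx=-3,dy=-3->C; (1,8):dx=+1,dy=+2->C; (1,9):dx=+6,dy=+11->C
  (1,10):dx=+5,dy=+6->C; (2,3):dx=+2,dy=-10->D; (2,4):dx=-3,dy=-6->C; (2,5):dx=-7,dy=-12->C
  (2,6):dx=-4,dy=+5->D; (2,7):dx=-5,dy=-7->C; (2,8):dx=-1,dy=-2->C; (2,9):dx=+4,dy=+7->C
  (2,10):dx=+3,dy=+2->C; (3,4):dx=-5,dy=+4->D; (3,5):dx=-9,dy=-2->C; (3,6):dx=-6,dy=+15->D
  (3,7):dx=-7,dy=+3->D; (3,8):dx=-3,dy=+8->D; (3,9):dx=+2,dy=+17->C; (3,10):dx=+1,dy=+12->C
  (4,5):dx=-4,dy=-6->C; (4,6):dx=-1,dy=+11->D; (4,7):dx=-2,dy=-1->C; (4,8):dx=+2,dy=+4->C
  (4,9):dx=+7,dy=+13->C; (4,10):dx=+6,dy=+8->C; (5,6):dx=+3,dy=+17->C; (5,7):dx=+2,dy=+5->C
  (5,8):dx=+6,dy=+10->C; (5,9):dx=+11,dy=+19->C; (5,10):dx=+10,dy=+14->C; (6,7):dx=-1,dy=-12->C
  (6,8):dx=+3,dy=-7->D; (6,9):dx=+8,dy=+2->C; (6,10):dx=+7,dy=-3->D; (7,8):dx=+4,dy=+5->C
  (7,9):dx=+9,dy=+14->C; (7,10):dx=+8,dy=+9->C; (8,9):dx=+5,dy=+9->C; (8,10):dx=+4,dy=+4->C
  (9,10):dx=-1,dy=-5->C
Step 2: C = 34, D = 11, total pairs = 45.
Step 3: tau = (C - D)/(n(n-1)/2) = (34 - 11)/45 = 0.511111.
Step 4: Exact two-sided p-value (enumerate n! = 3628800 permutations of y under H0): p = 0.046623.
Step 5: alpha = 0.05. reject H0.

tau_b = 0.5111 (C=34, D=11), p = 0.046623, reject H0.


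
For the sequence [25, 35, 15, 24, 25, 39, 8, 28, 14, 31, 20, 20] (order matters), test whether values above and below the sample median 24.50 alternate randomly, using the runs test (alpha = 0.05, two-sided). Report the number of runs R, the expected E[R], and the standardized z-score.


Step 1: Compute median = 24.50; label A = above, B = below.
Labels in order: AABBAABABABB  (n_A = 6, n_B = 6)
Step 2: Count runs R = 8.
Step 3: Under H0 (random ordering), E[R] = 2*n_A*n_B/(n_A+n_B) + 1 = 2*6*6/12 + 1 = 7.0000.
        Var[R] = 2*n_A*n_B*(2*n_A*n_B - n_A - n_B) / ((n_A+n_B)^2 * (n_A+n_B-1)) = 4320/1584 = 2.7273.
        SD[R] = 1.6514.
Step 4: Continuity-corrected z = (R - 0.5 - E[R]) / SD[R] = (8 - 0.5 - 7.0000) / 1.6514 = 0.3028.
Step 5: Two-sided p-value via normal approximation = 2*(1 - Phi(|z|)) = 0.762069.
Step 6: alpha = 0.05. fail to reject H0.

R = 8, z = 0.3028, p = 0.762069, fail to reject H0.


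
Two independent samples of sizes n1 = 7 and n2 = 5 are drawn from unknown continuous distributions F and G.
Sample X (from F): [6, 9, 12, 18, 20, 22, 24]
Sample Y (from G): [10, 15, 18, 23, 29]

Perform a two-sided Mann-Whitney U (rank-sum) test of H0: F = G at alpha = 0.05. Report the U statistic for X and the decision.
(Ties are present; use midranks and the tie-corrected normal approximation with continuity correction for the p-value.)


Step 1: Combine and sort all 12 observations; assign midranks.
sorted (value, group): (6,X), (9,X), (10,Y), (12,X), (15,Y), (18,X), (18,Y), (20,X), (22,X), (23,Y), (24,X), (29,Y)
ranks: 6->1, 9->2, 10->3, 12->4, 15->5, 18->6.5, 18->6.5, 20->8, 22->9, 23->10, 24->11, 29->12
Step 2: Rank sum for X: R1 = 1 + 2 + 4 + 6.5 + 8 + 9 + 11 = 41.5.
Step 3: U_X = R1 - n1(n1+1)/2 = 41.5 - 7*8/2 = 41.5 - 28 = 13.5.
       U_Y = n1*n2 - U_X = 35 - 13.5 = 21.5.
Step 4: Ties are present, so use the tie-corrected normal approximation (with continuity correction) for the p-value.
Step 5: p-value = 0.569088; compare to alpha = 0.05. fail to reject H0.

U_X = 13.5, p = 0.569088, fail to reject H0 at alpha = 0.05.


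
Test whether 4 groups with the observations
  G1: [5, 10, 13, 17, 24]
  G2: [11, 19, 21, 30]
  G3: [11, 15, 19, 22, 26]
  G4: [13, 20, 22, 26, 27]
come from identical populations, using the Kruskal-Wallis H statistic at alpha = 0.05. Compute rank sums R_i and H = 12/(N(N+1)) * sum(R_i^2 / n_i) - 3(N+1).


Step 1: Combine all N = 19 observations and assign midranks.
sorted (value, group, rank): (5,G1,1), (10,G1,2), (11,G2,3.5), (11,G3,3.5), (13,G1,5.5), (13,G4,5.5), (15,G3,7), (17,G1,8), (19,G2,9.5), (19,G3,9.5), (20,G4,11), (21,G2,12), (22,G3,13.5), (22,G4,13.5), (24,G1,15), (26,G3,16.5), (26,G4,16.5), (27,G4,18), (30,G2,19)
Step 2: Sum ranks within each group.
R_1 = 31.5 (n_1 = 5)
R_2 = 44 (n_2 = 4)
R_3 = 50 (n_3 = 5)
R_4 = 64.5 (n_4 = 5)
Step 3: H = 12/(N(N+1)) * sum(R_i^2/n_i) - 3(N+1)
     = 12/(19*20) * (31.5^2/5 + 44^2/4 + 50^2/5 + 64.5^2/5) - 3*20
     = 0.031579 * 2014.5 - 60
     = 3.615789.
Step 4: Ties present; correction factor C = 1 - 30/(19^3 - 19) = 0.995614. Corrected H = 3.615789 / 0.995614 = 3.631718.
Step 5: Under H0, H ~ chi^2(3); p-value = 0.304076.
Step 6: alpha = 0.05. fail to reject H0.

H = 3.6317, df = 3, p = 0.304076, fail to reject H0.


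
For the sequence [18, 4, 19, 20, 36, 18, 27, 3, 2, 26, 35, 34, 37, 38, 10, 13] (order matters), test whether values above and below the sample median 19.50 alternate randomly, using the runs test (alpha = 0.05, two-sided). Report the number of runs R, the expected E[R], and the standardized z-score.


Step 1: Compute median = 19.50; label A = above, B = below.
Labels in order: BBBAABABBAAAAABB  (n_A = 8, n_B = 8)
Step 2: Count runs R = 7.
Step 3: Under H0 (random ordering), E[R] = 2*n_A*n_B/(n_A+n_B) + 1 = 2*8*8/16 + 1 = 9.0000.
        Var[R] = 2*n_A*n_B*(2*n_A*n_B - n_A - n_B) / ((n_A+n_B)^2 * (n_A+n_B-1)) = 14336/3840 = 3.7333.
        SD[R] = 1.9322.
Step 4: Continuity-corrected z = (R + 0.5 - E[R]) / SD[R] = (7 + 0.5 - 9.0000) / 1.9322 = -0.7763.
Step 5: Two-sided p-value via normal approximation = 2*(1 - Phi(|z|)) = 0.437558.
Step 6: alpha = 0.05. fail to reject H0.

R = 7, z = -0.7763, p = 0.437558, fail to reject H0.


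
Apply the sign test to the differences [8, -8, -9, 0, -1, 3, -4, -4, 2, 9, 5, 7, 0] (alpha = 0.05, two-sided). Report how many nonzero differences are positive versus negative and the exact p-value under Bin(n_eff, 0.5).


Step 1: Discard zero differences. Original n = 13; n_eff = number of nonzero differences = 11.
Nonzero differences (with sign): +8, -8, -9, -1, +3, -4, -4, +2, +9, +5, +7
Step 2: Count signs: positive = 6, negative = 5.
Step 3: Under H0: P(positive) = 0.5, so the number of positives S ~ Bin(11, 0.5).
Step 4: Two-sided exact p-value = sum of Bin(11,0.5) probabilities at or below the observed probability = 1.000000.
Step 5: alpha = 0.05. fail to reject H0.

n_eff = 11, pos = 6, neg = 5, p = 1.000000, fail to reject H0.


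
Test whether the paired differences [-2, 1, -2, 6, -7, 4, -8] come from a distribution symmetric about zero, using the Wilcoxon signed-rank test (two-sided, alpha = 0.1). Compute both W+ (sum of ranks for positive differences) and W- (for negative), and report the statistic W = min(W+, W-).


Step 1: Drop any zero differences (none here) and take |d_i|.
|d| = [2, 1, 2, 6, 7, 4, 8]
Step 2: Midrank |d_i| (ties get averaged ranks).
ranks: |2|->2.5, |1|->1, |2|->2.5, |6|->5, |7|->6, |4|->4, |8|->7
Step 3: Attach original signs; sum ranks with positive sign and with negative sign.
W+ = 1 + 5 + 4 = 10
W- = 2.5 + 2.5 + 6 + 7 = 18
(Check: W+ + W- = 28 should equal n(n+1)/2 = 28.)
Step 4: Test statistic W = min(W+, W-) = 10.
Step 5: Ties in |d|, so use the tie-corrected normal approximation.
        E[W] = n(n+1)/4 = 7*8/4 = 14.
        Tie groups: |d|=2 (t=2); sum(t^3 - t) = 6.
        Var[W] = n(n+1)(2n+1)/24 - sum(t^3-t)/48 = 840/24 - 6/48 = 34.875.
        z = (W - E[W]) / sqrt(Var[W]) = (10 - 14) / 5.9055 = -0.6773.
        Two-sided p = 2*Phi(z) = 0.498194.
Step 6: alpha = 0.1. fail to reject H0.

W+ = 10, W- = 18, W = min = 10, p = 0.498194, fail to reject H0.


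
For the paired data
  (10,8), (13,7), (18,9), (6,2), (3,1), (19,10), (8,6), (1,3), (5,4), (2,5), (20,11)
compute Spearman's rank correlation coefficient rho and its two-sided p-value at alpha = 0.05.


Step 1: Rank x and y separately (midranks; no ties here).
rank(x): 10->7, 13->8, 18->9, 6->5, 3->3, 19->10, 8->6, 1->1, 5->4, 2->2, 20->11
rank(y): 8->8, 7->7, 9->9, 2->2, 1->1, 10->10, 6->6, 3->3, 4->4, 5->5, 11->11
Step 2: d_i = R_x(i) - R_y(i); compute d_i^2.
  (7-8)^2=1, (8-7)^2=1, (9-9)^2=0, (5-2)^2=9, (3-1)^2=4, (10-10)^2=0, (6-6)^2=0, (1-3)^2=4, (4-4)^2=0, (2-5)^2=9, (11-11)^2=0
sum(d^2) = 28.
Step 3: rho = 1 - 6*28 / (11*(11^2 - 1)) = 1 - 168/1320 = 0.872727.
Step 4: Under H0, t = rho * sqrt((n-2)/(1-rho^2)) = 5.3628 ~ t(9).
Step 5: Two-sided p-value from the t-distribution with 9 df = 0.000455.
Step 6: alpha = 0.05. reject H0.

rho = 0.8727, p = 0.000455, reject H0 at alpha = 0.05.


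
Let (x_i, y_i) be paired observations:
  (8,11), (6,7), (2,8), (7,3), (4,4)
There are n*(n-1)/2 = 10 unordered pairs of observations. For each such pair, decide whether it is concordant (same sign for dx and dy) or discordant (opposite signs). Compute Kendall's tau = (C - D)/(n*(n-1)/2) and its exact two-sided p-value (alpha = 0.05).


Step 1: Enumerate the 10 unordered pairs (i,j) with i<j and classify each by sign(x_j-x_i) * sign(y_j-y_i).
  (1,2):dx=-2,dy=-4->C; (1,3):dx=-6,dy=-3->C; (1,4):dx=-1,dy=-8->C; (1,5):dx=-4,dy=-7->C
  (2,3):dx=-4,dy=+1->D; (2,4):dx=+1,dy=-4->D; (2,5):dx=-2,dy=-3->C; (3,4):dx=+5,dy=-5->D
  (3,5):dx=+2,dy=-4->D; (4,5):dx=-3,dy=+1->D
Step 2: C = 5, D = 5, total pairs = 10.
Step 3: tau = (C - D)/(n(n-1)/2) = (5 - 5)/10 = 0.000000.
Step 4: Exact two-sided p-value (enumerate n! = 120 permutations of y under H0): p = 1.000000.
Step 5: alpha = 0.05. fail to reject H0.

tau_b = 0.0000 (C=5, D=5), p = 1.000000, fail to reject H0.


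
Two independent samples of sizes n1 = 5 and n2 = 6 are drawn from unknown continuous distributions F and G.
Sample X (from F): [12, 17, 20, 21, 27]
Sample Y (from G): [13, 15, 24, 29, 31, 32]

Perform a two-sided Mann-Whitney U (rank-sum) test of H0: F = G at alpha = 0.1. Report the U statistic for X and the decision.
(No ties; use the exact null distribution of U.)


Step 1: Combine and sort all 11 observations; assign midranks.
sorted (value, group): (12,X), (13,Y), (15,Y), (17,X), (20,X), (21,X), (24,Y), (27,X), (29,Y), (31,Y), (32,Y)
ranks: 12->1, 13->2, 15->3, 17->4, 20->5, 21->6, 24->7, 27->8, 29->9, 31->10, 32->11
Step 2: Rank sum for X: R1 = 1 + 4 + 5 + 6 + 8 = 24.
Step 3: U_X = R1 - n1(n1+1)/2 = 24 - 5*6/2 = 24 - 15 = 9.
       U_Y = n1*n2 - U_X = 30 - 9 = 21.
Step 4: No ties, so the exact null distribution of U (based on enumerating the C(11,5) = 462 equally likely rank assignments) gives the two-sided p-value.
Step 5: p-value = 0.329004; compare to alpha = 0.1. fail to reject H0.

U_X = 9, p = 0.329004, fail to reject H0 at alpha = 0.1.


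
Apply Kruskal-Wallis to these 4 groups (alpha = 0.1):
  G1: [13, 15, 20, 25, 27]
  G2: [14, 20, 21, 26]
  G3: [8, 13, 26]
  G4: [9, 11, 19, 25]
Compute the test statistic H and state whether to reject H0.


Step 1: Combine all N = 16 observations and assign midranks.
sorted (value, group, rank): (8,G3,1), (9,G4,2), (11,G4,3), (13,G1,4.5), (13,G3,4.5), (14,G2,6), (15,G1,7), (19,G4,8), (20,G1,9.5), (20,G2,9.5), (21,G2,11), (25,G1,12.5), (25,G4,12.5), (26,G2,14.5), (26,G3,14.5), (27,G1,16)
Step 2: Sum ranks within each group.
R_1 = 49.5 (n_1 = 5)
R_2 = 41 (n_2 = 4)
R_3 = 20 (n_3 = 3)
R_4 = 25.5 (n_4 = 4)
Step 3: H = 12/(N(N+1)) * sum(R_i^2/n_i) - 3(N+1)
     = 12/(16*17) * (49.5^2/5 + 41^2/4 + 20^2/3 + 25.5^2/4) - 3*17
     = 0.044118 * 1206.2 - 51
     = 2.214522.
Step 4: Ties present; correction factor C = 1 - 24/(16^3 - 16) = 0.994118. Corrected H = 2.214522 / 0.994118 = 2.227626.
Step 5: Under H0, H ~ chi^2(3); p-value = 0.526527.
Step 6: alpha = 0.1. fail to reject H0.

H = 2.2276, df = 3, p = 0.526527, fail to reject H0.


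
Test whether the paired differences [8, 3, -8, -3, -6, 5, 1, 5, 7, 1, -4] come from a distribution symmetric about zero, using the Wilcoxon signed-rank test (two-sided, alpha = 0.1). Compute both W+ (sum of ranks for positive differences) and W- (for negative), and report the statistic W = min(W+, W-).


Step 1: Drop any zero differences (none here) and take |d_i|.
|d| = [8, 3, 8, 3, 6, 5, 1, 5, 7, 1, 4]
Step 2: Midrank |d_i| (ties get averaged ranks).
ranks: |8|->10.5, |3|->3.5, |8|->10.5, |3|->3.5, |6|->8, |5|->6.5, |1|->1.5, |5|->6.5, |7|->9, |1|->1.5, |4|->5
Step 3: Attach original signs; sum ranks with positive sign and with negative sign.
W+ = 10.5 + 3.5 + 6.5 + 1.5 + 6.5 + 9 + 1.5 = 39
W- = 10.5 + 3.5 + 8 + 5 = 27
(Check: W+ + W- = 66 should equal n(n+1)/2 = 66.)
Step 4: Test statistic W = min(W+, W-) = 27.
Step 5: Ties in |d|, so use the tie-corrected normal approximation.
        E[W] = n(n+1)/4 = 11*12/4 = 33.
        Tie groups: |d|=1 (t=2), |d|=3 (t=2), |d|=5 (t=2), |d|=8 (t=2); sum(t^3 - t) = 24.
        Var[W] = n(n+1)(2n+1)/24 - sum(t^3-t)/48 = 3036/24 - 24/48 = 126.
        z = (W - E[W]) / sqrt(Var[W]) = (27 - 33) / 11.2250 = -0.5345.
        Two-sided p = 2*Phi(z) = 0.592980.
Step 6: alpha = 0.1. fail to reject H0.

W+ = 39, W- = 27, W = min = 27, p = 0.592980, fail to reject H0.


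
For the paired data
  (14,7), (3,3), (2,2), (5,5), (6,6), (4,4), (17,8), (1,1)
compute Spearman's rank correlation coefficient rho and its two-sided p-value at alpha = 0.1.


Step 1: Rank x and y separately (midranks; no ties here).
rank(x): 14->7, 3->3, 2->2, 5->5, 6->6, 4->4, 17->8, 1->1
rank(y): 7->7, 3->3, 2->2, 5->5, 6->6, 4->4, 8->8, 1->1
Step 2: d_i = R_x(i) - R_y(i); compute d_i^2.
  (7-7)^2=0, (3-3)^2=0, (2-2)^2=0, (5-5)^2=0, (6-6)^2=0, (4-4)^2=0, (8-8)^2=0, (1-1)^2=0
sum(d^2) = 0.
Step 3: rho = 1 - 6*0 / (8*(8^2 - 1)) = 1 - 0/504 = 1.000000.
Step 5: Two-sided p-value from the t-distribution with 6 df = 0.000000.
Step 6: alpha = 0.1. reject H0.

rho = 1.0000, p = 0.000000, reject H0 at alpha = 0.1.


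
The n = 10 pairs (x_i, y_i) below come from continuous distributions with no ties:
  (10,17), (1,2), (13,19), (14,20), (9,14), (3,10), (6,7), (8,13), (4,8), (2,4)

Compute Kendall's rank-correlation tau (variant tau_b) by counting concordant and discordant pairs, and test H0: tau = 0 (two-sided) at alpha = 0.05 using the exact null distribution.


Step 1: Enumerate the 45 unordered pairs (i,j) with i<j and classify each by sign(x_j-x_i) * sign(y_j-y_i).
  (1,2):dx=-9,dy=-15->C; (1,3):dx=+3,dy=+2->C; (1,4):dx=+4,dy=+3->C; (1,5):dx=-1,dy=-3->C
  (1,6):dx=-7,dy=-7->C; (1,7):dx=-4,dy=-10->C; (1,8):dx=-2,dy=-4->C; (1,9):dx=-6,dy=-9->C
  (1,10):dx=-8,dy=-13->C; (2,3):dx=+12,dy=+17->C; (2,4):dx=+13,dy=+18->C; (2,5):dx=+8,dy=+12->C
  (2,6):dx=+2,dy=+8->C; (2,7):dx=+5,dy=+5->C; (2,8):dx=+7,dy=+11->C; (2,9):dx=+3,dy=+6->C
  (2,10):dx=+1,dy=+2->C; (3,4):dx=+1,dy=+1->C; (3,5):dx=-4,dy=-5->C; (3,6):dx=-10,dy=-9->C
  (3,7):dx=-7,dy=-12->C; (3,8):dx=-5,dy=-6->C; (3,9):dx=-9,dy=-11->C; (3,10):dx=-11,dy=-15->C
  (4,5):dx=-5,dy=-6->C; (4,6):dx=-11,dy=-10->C; (4,7):dx=-8,dy=-13->C; (4,8):dx=-6,dy=-7->C
  (4,9):dx=-10,dy=-12->C; (4,10):dx=-12,dy=-16->C; (5,6):dx=-6,dy=-4->C; (5,7):dx=-3,dy=-7->C
  (5,8):dx=-1,dy=-1->C; (5,9):dx=-5,dy=-6->C; (5,10):dx=-7,dy=-10->C; (6,7):dx=+3,dy=-3->D
  (6,8):dx=+5,dy=+3->C; (6,9):dx=+1,dy=-2->D; (6,10):dx=-1,dy=-6->C; (7,8):dx=+2,dy=+6->C
  (7,9):dx=-2,dy=+1->D; (7,10):dx=-4,dy=-3->C; (8,9):dx=-4,dy=-5->C; (8,10):dx=-6,dy=-9->C
  (9,10):dx=-2,dy=-4->C
Step 2: C = 42, D = 3, total pairs = 45.
Step 3: tau = (C - D)/(n(n-1)/2) = (42 - 3)/45 = 0.866667.
Step 4: Exact two-sided p-value (enumerate n! = 3628800 permutations of y under H0): p = 0.000115.
Step 5: alpha = 0.05. reject H0.

tau_b = 0.8667 (C=42, D=3), p = 0.000115, reject H0.
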